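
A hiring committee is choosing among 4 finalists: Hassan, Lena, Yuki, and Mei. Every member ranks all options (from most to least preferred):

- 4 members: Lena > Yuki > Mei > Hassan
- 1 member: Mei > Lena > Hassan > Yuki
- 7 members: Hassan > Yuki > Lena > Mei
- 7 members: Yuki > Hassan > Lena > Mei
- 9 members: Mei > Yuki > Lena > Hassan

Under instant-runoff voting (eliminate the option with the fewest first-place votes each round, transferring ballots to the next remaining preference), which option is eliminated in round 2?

Hassan

Round 1: Hassan 7, Lena 4, Yuki 7, Mei 10. Eliminate Lena.
Round 2: Hassan 7, Yuki 11, Mei 10. Eliminate Hassan.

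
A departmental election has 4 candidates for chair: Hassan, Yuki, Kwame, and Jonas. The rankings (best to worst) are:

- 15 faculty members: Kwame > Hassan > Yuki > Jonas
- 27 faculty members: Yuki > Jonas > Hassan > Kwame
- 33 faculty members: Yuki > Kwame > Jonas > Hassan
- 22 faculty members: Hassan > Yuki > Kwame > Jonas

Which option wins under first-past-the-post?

First-place votes: Hassan 22, Yuki 60, Kwame 15, Jonas 0.
Yuki has the most first-place votes.

Yuki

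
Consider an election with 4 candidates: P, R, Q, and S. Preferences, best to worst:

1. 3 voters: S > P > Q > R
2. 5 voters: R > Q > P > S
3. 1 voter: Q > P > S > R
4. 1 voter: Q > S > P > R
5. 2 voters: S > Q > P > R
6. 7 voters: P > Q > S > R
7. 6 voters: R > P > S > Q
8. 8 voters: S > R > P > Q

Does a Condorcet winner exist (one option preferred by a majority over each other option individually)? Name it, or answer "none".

Checking pairwise contests:
R beats P 19–14.
S beats R 22–11.
P beats Q 24–9.
P beats S 19–14.
Every option loses at least one head-to-head, so there is no Condorcet winner.

none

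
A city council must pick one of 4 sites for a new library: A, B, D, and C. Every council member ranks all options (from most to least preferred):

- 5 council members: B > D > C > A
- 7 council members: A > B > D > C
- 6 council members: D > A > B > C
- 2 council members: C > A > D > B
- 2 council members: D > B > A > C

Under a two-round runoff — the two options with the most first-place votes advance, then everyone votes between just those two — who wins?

D

Round 1 first-place votes: A 7, B 5, D 8, C 2.
D and A advance.
Runoff: D is preferred to A by 13 voters; A by 9.
D wins the runoff.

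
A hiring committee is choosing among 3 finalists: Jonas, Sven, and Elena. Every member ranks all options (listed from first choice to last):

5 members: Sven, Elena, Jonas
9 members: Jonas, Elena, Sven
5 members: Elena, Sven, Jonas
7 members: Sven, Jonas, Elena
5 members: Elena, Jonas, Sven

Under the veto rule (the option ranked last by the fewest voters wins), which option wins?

Elena

Last-place votes: Jonas 10, Sven 14, Elena 7.
Elena is ranked last by the fewest voters, so Elena wins.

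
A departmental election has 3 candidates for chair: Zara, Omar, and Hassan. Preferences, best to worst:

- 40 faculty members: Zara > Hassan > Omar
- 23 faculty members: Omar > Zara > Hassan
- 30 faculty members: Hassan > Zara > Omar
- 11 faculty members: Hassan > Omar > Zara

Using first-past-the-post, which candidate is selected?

Hassan

First-place votes: Zara 40, Omar 23, Hassan 41.
Hassan has the most first-place votes.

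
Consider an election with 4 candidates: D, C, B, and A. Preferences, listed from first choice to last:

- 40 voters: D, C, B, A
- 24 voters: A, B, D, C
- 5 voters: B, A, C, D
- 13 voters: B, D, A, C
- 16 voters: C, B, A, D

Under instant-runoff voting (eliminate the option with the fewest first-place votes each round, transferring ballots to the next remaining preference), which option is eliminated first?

C

Round 1: D 40, C 16, B 18, A 24. Eliminate C.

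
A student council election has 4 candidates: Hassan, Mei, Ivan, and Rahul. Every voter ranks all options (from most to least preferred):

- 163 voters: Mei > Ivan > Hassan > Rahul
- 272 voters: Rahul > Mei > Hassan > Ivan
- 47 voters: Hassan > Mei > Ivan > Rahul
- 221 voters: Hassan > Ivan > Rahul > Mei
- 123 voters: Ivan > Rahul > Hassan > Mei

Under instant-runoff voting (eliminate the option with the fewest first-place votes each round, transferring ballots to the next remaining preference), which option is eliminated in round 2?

Mei

Round 1: Hassan 268, Mei 163, Ivan 123, Rahul 272. Eliminate Ivan.
Round 2: Hassan 268, Mei 163, Rahul 395. Eliminate Mei.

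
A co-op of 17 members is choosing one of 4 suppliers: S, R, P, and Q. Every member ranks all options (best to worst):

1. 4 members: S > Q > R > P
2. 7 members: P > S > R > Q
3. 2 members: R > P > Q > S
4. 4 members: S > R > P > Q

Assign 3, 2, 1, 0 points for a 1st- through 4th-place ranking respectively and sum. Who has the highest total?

S: 4·3 + 7·2 + 2·0 + 4·3 = 38
R: 4·1 + 7·1 + 2·3 + 4·2 = 25
P: 4·0 + 7·3 + 2·2 + 4·1 = 29
Q: 4·2 + 7·0 + 2·1 + 4·0 = 10
S has the highest Borda score (38).

S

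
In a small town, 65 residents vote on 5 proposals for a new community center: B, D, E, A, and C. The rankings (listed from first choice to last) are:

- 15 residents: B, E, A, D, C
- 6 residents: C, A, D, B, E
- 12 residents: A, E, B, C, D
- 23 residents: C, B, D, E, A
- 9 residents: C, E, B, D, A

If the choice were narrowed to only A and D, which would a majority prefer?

Voters preferring A to D: 33; preferring D to A: 32.
A wins the head-to-head.

A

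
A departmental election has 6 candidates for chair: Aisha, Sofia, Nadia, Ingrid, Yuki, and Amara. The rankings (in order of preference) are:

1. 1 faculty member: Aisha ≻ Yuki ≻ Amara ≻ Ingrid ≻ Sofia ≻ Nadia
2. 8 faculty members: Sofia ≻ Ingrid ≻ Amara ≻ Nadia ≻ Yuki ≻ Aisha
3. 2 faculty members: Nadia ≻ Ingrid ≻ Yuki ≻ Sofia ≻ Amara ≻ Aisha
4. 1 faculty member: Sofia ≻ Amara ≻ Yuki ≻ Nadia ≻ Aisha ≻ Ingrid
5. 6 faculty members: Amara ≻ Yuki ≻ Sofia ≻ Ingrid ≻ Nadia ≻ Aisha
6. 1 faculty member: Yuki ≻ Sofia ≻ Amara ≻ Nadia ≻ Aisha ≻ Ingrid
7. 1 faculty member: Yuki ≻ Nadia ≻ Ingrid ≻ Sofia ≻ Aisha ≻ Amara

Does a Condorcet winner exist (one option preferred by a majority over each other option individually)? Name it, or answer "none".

none

Checking pairwise contests:
Sofia beats Aisha 19–1.
Yuki beats Sofia 11–9.
Sofia beats Nadia 17–3.
Sofia beats Ingrid 16–4.
Amara beats Yuki 15–5.
Sofia beats Amara 13–7.
Every option loses at least one head-to-head, so there is no Condorcet winner.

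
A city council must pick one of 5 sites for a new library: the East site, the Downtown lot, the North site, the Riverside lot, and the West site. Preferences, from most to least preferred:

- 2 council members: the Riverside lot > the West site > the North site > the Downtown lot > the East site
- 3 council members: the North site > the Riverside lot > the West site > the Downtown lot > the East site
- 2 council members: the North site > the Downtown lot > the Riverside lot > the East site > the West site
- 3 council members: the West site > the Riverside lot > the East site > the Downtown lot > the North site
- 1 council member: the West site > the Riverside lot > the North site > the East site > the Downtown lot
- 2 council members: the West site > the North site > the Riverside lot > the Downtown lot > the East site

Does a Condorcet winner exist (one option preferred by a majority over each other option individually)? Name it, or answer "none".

Checking pairwise contests:
the Downtown lot beats the East site 9–4.
the North site beats the Downtown lot 10–3.
the West site beats the North site 8–5.
the North site beats the Riverside lot 7–6.
the Riverside lot beats the West site 7–6.
Every option loses at least one head-to-head, so there is no Condorcet winner.

none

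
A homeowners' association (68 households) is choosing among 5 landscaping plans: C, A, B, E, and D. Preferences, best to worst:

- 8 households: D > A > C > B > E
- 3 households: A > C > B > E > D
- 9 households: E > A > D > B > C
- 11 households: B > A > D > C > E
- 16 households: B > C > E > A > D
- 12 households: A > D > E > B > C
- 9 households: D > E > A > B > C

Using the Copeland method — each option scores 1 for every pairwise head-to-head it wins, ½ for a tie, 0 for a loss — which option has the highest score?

C: beats E; loses to A, B, and D → score 1.
A: beats C, B, and D; ties E → score 3.5.
B: beats C and E; loses to A and D → score 2.
E: ties A; loses to C, B, and D → score 0.5.
D: beats C, B, and E; loses to A → score 3.
A has the best pairwise record.

A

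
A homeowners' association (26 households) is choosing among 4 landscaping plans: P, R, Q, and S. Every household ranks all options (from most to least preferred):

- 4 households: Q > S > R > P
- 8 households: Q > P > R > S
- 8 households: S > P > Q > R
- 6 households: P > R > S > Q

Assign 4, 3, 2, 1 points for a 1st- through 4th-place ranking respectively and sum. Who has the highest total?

P

P: 4·1 + 8·3 + 8·3 + 6·4 = 76
R: 4·2 + 8·2 + 8·1 + 6·3 = 50
Q: 4·4 + 8·4 + 8·2 + 6·1 = 70
S: 4·3 + 8·1 + 8·4 + 6·2 = 64
P has the highest Borda score (76).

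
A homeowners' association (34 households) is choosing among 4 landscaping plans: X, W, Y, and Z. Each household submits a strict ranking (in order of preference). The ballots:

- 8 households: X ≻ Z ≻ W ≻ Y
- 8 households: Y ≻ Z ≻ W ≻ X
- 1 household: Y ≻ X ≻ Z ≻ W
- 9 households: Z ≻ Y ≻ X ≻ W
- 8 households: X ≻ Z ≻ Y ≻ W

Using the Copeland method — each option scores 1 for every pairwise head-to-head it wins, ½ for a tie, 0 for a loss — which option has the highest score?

X: beats W; ties Z; loses to Y → score 1.5.
W: loses to X, Y, and Z → score 0.
Y: beats X and W; loses to Z → score 2.
Z: beats W and Y; ties X → score 2.5.
Z has the best pairwise record.

Z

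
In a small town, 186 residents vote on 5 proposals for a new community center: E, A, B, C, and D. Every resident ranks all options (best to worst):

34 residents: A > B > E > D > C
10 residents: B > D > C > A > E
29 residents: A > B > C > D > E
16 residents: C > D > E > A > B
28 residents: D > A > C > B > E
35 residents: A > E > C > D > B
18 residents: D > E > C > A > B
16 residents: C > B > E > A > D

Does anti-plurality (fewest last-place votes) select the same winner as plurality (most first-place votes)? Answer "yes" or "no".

yes

Anti-plurality — last-place votes: E 67, A 0, B 69, C 34, D 16. Winner: A.
Plurality — first-place votes: E 0, A 98, B 10, C 32, D 46. Winner: A.
The two methods agree.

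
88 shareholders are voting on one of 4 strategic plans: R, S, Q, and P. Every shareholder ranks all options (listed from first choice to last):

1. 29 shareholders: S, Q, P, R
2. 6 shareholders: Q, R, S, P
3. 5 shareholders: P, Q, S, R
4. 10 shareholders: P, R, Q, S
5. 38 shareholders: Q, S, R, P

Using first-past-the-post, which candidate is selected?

First-place votes: R 0, S 29, Q 44, P 15.
Q has the most first-place votes.

Q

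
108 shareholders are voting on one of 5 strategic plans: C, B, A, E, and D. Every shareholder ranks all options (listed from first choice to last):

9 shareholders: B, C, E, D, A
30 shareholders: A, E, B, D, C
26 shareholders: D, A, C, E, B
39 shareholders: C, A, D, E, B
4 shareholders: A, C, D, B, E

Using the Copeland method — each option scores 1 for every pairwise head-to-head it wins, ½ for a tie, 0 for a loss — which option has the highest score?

C: beats B and E; loses to A and D → score 2.
B: loses to C, A, E, and D → score 0.
A: beats C, B, E, and D → score 4.
E: beats B; loses to C, A, and D → score 1.
D: beats C, B, and E; loses to A → score 3.
A has the best pairwise record.

A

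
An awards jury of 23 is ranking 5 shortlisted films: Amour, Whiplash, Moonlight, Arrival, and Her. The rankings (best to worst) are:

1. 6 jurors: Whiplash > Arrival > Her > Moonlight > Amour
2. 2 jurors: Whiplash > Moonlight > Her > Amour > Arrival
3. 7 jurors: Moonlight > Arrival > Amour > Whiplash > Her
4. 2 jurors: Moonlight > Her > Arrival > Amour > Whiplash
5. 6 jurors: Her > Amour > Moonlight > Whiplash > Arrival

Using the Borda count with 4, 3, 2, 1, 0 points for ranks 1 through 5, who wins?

Moonlight

Amour: 6·0 + 2·1 + 7·2 + 2·1 + 6·3 = 36
Whiplash: 6·4 + 2·4 + 7·1 + 2·0 + 6·1 = 45
Moonlight: 6·1 + 2·3 + 7·4 + 2·4 + 6·2 = 60
Arrival: 6·3 + 2·0 + 7·3 + 2·2 + 6·0 = 43
Her: 6·2 + 2·2 + 7·0 + 2·3 + 6·4 = 46
Moonlight has the highest Borda score (60).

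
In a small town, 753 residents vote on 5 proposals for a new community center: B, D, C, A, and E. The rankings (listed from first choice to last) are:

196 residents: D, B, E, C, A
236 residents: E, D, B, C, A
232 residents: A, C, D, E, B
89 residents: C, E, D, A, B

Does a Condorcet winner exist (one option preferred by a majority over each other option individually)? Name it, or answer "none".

D

D vs B: 753–0 for D.
D vs C: 432–321 for D.
D vs A: 521–232 for D.
D vs E: 428–325 for D.
D beats every other option head-to-head.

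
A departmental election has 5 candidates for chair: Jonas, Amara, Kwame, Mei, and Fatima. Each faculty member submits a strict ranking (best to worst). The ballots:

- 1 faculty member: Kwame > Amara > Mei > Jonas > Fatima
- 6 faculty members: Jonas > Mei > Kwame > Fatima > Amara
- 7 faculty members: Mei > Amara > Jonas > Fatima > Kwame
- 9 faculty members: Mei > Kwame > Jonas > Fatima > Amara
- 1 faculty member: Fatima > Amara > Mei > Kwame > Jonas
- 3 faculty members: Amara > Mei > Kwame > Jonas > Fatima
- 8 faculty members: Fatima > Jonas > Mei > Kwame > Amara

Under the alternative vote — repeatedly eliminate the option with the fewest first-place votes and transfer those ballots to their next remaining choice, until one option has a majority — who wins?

Mei

Round 1: Jonas 6, Amara 3, Kwame 1, Mei 16, Fatima 9. Eliminate Kwame.
Round 2: Jonas 6, Amara 4, Mei 16, Fatima 9. Eliminate Amara.
Round 3: Jonas 6, Mei 20, Fatima 9. Mei has a majority.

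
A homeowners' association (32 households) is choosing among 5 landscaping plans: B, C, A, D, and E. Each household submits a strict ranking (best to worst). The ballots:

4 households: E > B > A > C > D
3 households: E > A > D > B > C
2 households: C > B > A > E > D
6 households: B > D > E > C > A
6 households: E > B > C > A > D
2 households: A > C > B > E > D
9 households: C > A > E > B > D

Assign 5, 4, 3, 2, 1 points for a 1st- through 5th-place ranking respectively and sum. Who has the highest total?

B: 4·4 + 3·2 + 2·4 + 6·5 + 6·4 + 2·3 + 9·2 = 108
C: 4·2 + 3·1 + 2·5 + 6·2 + 6·3 + 2·4 + 9·5 = 104
A: 4·3 + 3·4 + 2·3 + 6·1 + 6·2 + 2·5 + 9·4 = 94
D: 4·1 + 3·3 + 2·1 + 6·4 + 6·1 + 2·1 + 9·1 = 56
E: 4·5 + 3·5 + 2·2 + 6·3 + 6·5 + 2·2 + 9·3 = 118
E has the highest Borda score (118).

E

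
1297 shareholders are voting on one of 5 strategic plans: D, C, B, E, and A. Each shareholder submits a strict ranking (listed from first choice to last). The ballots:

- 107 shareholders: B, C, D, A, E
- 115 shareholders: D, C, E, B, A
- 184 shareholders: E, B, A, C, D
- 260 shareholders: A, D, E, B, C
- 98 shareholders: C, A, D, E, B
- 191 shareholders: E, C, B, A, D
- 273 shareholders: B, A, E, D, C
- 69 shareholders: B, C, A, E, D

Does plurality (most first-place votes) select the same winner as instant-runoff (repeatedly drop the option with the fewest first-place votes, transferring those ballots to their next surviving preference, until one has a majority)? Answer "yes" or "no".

Plurality — first-place votes: D 115, C 98, B 449, E 375, A 260. Winner: B.
Instant-runoff — R1 D 115, C 98, B 449, E 375, A 260 (C out); R2 D 115, B 449, E 375, A 358 (D out); R3 B 449, E 490, A 358 (A out); R4 B 449, E 848 (E winner). Winner: E.
The two methods disagree.

no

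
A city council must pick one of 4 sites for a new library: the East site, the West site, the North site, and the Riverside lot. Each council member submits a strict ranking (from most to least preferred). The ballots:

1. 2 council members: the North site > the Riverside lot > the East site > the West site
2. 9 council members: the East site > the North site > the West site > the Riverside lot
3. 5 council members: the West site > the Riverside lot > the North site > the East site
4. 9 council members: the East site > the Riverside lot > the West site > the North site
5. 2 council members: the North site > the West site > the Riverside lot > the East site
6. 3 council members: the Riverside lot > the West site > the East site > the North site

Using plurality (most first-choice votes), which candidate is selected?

First-place votes: the East site 18, the West site 5, the North site 4, the Riverside lot 3.
the East site has the most first-place votes.

the East site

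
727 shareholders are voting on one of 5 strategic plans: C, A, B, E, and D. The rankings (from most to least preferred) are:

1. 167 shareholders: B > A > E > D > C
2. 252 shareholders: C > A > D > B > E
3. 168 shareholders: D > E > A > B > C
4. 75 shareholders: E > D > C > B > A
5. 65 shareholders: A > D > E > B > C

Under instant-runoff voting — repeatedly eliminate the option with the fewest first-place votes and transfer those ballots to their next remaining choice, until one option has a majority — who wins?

D

Round 1: C 252, A 65, B 167, E 75, D 168. Eliminate A.
Round 2: C 252, B 167, E 75, D 233. Eliminate E.
Round 3: C 252, B 167, D 308. Eliminate B.
Round 4: C 252, D 475. D has a majority.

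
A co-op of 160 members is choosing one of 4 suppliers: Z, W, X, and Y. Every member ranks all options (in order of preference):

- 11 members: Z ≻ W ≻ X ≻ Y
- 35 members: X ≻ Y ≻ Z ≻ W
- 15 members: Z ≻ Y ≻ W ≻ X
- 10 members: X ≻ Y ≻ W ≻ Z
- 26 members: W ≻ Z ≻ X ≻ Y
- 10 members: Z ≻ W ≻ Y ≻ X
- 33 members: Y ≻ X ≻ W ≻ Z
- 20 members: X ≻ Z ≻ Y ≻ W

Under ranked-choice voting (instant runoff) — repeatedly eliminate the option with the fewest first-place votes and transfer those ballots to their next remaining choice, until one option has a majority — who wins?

X

Round 1: Z 36, W 26, X 65, Y 33. Eliminate W.
Round 2: Z 62, X 65, Y 33. Eliminate Y.
Round 3: Z 62, X 98. X has a majority.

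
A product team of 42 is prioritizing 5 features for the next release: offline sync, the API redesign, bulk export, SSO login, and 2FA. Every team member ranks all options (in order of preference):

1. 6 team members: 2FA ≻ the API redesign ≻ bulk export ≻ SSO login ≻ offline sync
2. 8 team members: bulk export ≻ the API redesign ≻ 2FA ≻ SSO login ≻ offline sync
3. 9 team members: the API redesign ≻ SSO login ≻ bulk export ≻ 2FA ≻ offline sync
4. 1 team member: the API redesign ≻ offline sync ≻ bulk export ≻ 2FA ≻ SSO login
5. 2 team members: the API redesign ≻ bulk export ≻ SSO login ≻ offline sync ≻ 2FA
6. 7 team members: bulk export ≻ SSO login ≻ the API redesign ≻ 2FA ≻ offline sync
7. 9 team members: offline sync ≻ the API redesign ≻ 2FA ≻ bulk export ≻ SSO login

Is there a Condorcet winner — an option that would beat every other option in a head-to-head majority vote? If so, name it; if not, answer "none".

the API redesign vs offline sync: 33–9 for the API redesign.
the API redesign vs bulk export: 27–15 for the API redesign.
the API redesign vs SSO login: 35–7 for the API redesign.
the API redesign vs 2FA: 36–6 for the API redesign.
the API redesign beats every other option head-to-head.

the API redesign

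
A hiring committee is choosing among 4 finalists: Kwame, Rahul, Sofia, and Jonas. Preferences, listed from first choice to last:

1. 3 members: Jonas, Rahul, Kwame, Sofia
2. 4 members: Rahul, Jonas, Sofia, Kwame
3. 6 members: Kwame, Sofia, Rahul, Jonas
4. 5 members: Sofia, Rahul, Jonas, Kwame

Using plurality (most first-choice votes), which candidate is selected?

Kwame

First-place votes: Kwame 6, Rahul 4, Sofia 5, Jonas 3.
Kwame has the most first-place votes.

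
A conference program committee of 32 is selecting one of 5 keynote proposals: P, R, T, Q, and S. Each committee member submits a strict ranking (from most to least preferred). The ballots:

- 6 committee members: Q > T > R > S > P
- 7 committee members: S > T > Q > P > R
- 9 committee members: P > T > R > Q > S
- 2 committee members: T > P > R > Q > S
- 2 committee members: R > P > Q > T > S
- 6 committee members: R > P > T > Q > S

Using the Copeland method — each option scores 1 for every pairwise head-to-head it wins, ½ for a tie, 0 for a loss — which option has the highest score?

P: beats R, T, Q, and S → score 4.
R: beats Q and S; loses to P and T → score 2.
T: beats R, Q, and S; loses to P → score 3.
Q: beats S; loses to P, R, and T → score 1.
S: loses to P, R, T, and Q → score 0.
P has the best pairwise record.

P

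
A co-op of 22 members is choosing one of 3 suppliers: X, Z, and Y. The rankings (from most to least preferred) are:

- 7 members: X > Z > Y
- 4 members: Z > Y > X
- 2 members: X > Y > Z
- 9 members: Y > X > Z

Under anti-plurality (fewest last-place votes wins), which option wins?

Last-place votes: X 4, Z 11, Y 7.
X is ranked last by the fewest voters, so X wins.

X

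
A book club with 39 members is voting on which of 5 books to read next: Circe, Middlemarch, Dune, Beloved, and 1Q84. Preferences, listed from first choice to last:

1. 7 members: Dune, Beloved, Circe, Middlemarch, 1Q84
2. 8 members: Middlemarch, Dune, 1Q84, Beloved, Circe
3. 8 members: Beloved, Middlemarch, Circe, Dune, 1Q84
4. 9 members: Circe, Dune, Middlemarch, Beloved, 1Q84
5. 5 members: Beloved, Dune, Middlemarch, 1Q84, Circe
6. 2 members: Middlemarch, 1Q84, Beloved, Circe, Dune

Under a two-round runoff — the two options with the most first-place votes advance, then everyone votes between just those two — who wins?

Round 1 first-place votes: Circe 9, Middlemarch 10, Dune 7, Beloved 13, 1Q84 0.
Beloved and Middlemarch advance.
Runoff: Beloved is preferred to Middlemarch by 20 voters; Middlemarch by 19.
Beloved wins the runoff.

Beloved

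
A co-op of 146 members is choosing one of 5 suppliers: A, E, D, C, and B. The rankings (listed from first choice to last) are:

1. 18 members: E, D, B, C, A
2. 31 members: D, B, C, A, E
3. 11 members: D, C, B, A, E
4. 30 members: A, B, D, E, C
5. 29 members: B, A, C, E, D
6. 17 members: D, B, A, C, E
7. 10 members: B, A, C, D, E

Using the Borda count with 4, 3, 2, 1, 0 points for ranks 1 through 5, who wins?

A: 18·0 + 31·1 + 11·1 + 30·4 + 29·3 + 17·2 + 10·3 = 313
E: 18·4 + 31·0 + 11·0 + 30·1 + 29·1 + 17·0 + 10·0 = 131
D: 18·3 + 31·4 + 11·4 + 30·2 + 29·0 + 17·4 + 10·1 = 360
C: 18·1 + 31·2 + 11·3 + 30·0 + 29·2 + 17·1 + 10·2 = 208
B: 18·2 + 31·3 + 11·2 + 30·3 + 29·4 + 17·3 + 10·4 = 448
B has the highest Borda score (448).

B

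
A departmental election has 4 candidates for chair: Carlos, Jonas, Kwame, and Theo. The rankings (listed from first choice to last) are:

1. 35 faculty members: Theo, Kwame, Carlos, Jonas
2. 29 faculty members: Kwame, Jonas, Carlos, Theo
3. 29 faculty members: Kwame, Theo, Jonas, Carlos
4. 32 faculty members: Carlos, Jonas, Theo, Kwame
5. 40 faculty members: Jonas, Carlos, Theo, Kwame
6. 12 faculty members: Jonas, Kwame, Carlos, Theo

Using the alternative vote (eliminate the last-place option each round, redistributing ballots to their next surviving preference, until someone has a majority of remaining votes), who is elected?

Round 1: Carlos 32, Jonas 52, Kwame 58, Theo 35. Eliminate Carlos.
Round 2: Jonas 84, Kwame 58, Theo 35. Eliminate Theo.
Round 3: Jonas 84, Kwame 93. Kwame has a majority.

Kwame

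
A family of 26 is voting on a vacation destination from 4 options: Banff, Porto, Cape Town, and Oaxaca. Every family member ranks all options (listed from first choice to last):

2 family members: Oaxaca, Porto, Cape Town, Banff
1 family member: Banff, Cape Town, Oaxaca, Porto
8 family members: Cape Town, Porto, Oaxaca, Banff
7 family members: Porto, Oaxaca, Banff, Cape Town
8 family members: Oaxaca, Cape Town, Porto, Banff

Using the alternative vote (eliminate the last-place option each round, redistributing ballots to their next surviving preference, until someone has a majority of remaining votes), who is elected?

Oaxaca

Round 1: Banff 1, Porto 7, Cape Town 8, Oaxaca 10. Eliminate Banff.
Round 2: Porto 7, Cape Town 9, Oaxaca 10. Eliminate Porto.
Round 3: Cape Town 9, Oaxaca 17. Oaxaca has a majority.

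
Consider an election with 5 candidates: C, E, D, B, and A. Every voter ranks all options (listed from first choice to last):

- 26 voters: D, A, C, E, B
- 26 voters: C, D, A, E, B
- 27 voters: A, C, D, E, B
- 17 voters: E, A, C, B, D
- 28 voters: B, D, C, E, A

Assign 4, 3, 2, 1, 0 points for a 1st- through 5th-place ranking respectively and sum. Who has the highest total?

C

C: 26·2 + 26·4 + 27·3 + 17·2 + 28·2 = 327
E: 26·1 + 26·1 + 27·1 + 17·4 + 28·1 = 175
D: 26·4 + 26·3 + 27·2 + 17·0 + 28·3 = 320
B: 26·0 + 26·0 + 27·0 + 17·1 + 28·4 = 129
A: 26·3 + 26·2 + 27·4 + 17·3 + 28·0 = 289
C has the highest Borda score (327).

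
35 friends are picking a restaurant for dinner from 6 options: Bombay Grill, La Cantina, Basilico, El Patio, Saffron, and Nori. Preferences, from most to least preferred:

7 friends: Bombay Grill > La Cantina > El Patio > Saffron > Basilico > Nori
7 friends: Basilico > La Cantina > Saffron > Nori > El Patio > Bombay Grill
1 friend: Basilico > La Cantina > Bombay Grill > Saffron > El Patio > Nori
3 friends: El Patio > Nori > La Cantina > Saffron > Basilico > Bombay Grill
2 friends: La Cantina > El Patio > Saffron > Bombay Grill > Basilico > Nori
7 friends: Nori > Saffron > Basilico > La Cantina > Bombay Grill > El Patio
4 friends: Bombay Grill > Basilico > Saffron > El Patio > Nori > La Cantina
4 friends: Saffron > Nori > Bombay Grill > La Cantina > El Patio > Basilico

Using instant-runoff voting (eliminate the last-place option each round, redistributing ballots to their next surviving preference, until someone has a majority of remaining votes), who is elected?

Round 1: Bombay Grill 11, La Cantina 2, Basilico 8, El Patio 3, Saffron 4, Nori 7. Eliminate La Cantina.
Round 2: Bombay Grill 11, Basilico 8, El Patio 5, Saffron 4, Nori 7. Eliminate Saffron.
Round 3: Bombay Grill 11, Basilico 8, El Patio 5, Nori 11. Eliminate El Patio.
Round 4: Bombay Grill 13, Basilico 8, Nori 14. Eliminate Basilico.
Round 5: Bombay Grill 14, Nori 21. Nori has a majority.

Nori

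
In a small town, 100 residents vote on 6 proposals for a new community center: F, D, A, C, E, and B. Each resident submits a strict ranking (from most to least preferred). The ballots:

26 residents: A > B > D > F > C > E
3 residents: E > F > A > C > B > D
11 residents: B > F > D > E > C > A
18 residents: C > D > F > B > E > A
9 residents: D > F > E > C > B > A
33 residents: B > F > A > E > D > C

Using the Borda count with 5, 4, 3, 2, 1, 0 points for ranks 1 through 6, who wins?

B

F: 26·2 + 3·4 + 11·4 + 18·3 + 9·4 + 33·4 = 330
D: 26·3 + 3·0 + 11·3 + 18·4 + 9·5 + 33·1 = 261
A: 26·5 + 3·3 + 11·0 + 18·0 + 9·0 + 33·3 = 238
C: 26·1 + 3·2 + 11·1 + 18·5 + 9·2 + 33·0 = 151
E: 26·0 + 3·5 + 11·2 + 18·1 + 9·3 + 33·2 = 148
B: 26·4 + 3·1 + 11·5 + 18·2 + 9·1 + 33·5 = 372
B has the highest Borda score (372).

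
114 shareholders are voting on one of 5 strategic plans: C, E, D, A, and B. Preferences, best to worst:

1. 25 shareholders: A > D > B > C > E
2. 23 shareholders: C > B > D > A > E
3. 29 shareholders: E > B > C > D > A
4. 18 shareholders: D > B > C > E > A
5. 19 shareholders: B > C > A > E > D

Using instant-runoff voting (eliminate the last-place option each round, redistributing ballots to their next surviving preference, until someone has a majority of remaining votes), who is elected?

B

Round 1: C 23, E 29, D 18, A 25, B 19. Eliminate D.
Round 2: C 23, E 29, A 25, B 37. Eliminate C.
Round 3: E 29, A 25, B 60. B has a majority.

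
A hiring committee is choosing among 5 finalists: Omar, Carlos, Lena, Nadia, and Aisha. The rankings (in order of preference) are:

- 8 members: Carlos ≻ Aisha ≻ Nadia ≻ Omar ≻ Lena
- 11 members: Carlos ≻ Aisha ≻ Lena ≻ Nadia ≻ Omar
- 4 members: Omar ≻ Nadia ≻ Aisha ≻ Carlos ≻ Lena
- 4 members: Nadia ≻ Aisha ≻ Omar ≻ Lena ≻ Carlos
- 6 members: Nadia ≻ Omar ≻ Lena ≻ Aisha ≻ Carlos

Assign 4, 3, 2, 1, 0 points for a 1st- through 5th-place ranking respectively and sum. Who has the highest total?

Aisha

Omar: 8·1 + 11·0 + 4·4 + 4·2 + 6·3 = 50
Carlos: 8·4 + 11·4 + 4·1 + 4·0 + 6·0 = 80
Lena: 8·0 + 11·2 + 4·0 + 4·1 + 6·2 = 38
Nadia: 8·2 + 11·1 + 4·3 + 4·4 + 6·4 = 79
Aisha: 8·3 + 11·3 + 4·2 + 4·3 + 6·1 = 83
Aisha has the highest Borda score (83).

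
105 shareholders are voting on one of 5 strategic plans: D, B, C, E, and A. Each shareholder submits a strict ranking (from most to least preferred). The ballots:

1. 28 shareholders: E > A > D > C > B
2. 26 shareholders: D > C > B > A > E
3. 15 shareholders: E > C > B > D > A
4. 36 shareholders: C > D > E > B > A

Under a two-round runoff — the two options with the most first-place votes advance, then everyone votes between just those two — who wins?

Round 1 first-place votes: D 26, B 0, C 36, E 43, A 0.
E and C advance.
Runoff: E is preferred to C by 43 voters; C by 62.
C wins the runoff.

C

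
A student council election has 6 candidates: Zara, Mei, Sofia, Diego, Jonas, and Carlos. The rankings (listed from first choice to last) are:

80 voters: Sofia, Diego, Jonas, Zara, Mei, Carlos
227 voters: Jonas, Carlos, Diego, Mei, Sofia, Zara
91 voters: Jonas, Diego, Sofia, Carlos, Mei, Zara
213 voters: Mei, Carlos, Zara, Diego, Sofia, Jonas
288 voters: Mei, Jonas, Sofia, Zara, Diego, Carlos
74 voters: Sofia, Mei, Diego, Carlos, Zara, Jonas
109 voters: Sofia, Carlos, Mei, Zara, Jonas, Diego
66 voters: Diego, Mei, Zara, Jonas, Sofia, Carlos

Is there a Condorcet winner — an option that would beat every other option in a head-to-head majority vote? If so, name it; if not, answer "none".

Mei

Mei vs Zara: 1068–80 for Mei.
Mei vs Sofia: 794–354 for Mei.
Mei vs Diego: 684–464 for Mei.
Mei vs Jonas: 750–398 for Mei.
Mei vs Carlos: 721–427 for Mei.
Mei beats every other option head-to-head.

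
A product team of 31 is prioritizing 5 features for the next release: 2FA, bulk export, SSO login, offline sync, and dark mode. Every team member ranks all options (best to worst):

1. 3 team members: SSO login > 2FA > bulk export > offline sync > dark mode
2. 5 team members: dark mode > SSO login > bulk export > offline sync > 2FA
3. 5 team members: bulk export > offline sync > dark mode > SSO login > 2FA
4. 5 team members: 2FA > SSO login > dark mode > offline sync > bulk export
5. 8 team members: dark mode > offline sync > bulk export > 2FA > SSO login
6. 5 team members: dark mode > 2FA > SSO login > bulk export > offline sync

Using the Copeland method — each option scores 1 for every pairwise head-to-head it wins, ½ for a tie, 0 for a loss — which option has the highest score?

dark mode

2FA: beats SSO login; loses to bulk export, offline sync, and dark mode → score 1.
bulk export: beats 2FA and offline sync; loses to SSO login and dark mode → score 2.
SSO login: beats bulk export and offline sync; loses to 2FA and dark mode → score 2.
offline sync: beats 2FA; loses to bulk export, SSO login, and dark mode → score 1.
dark mode: beats 2FA, bulk export, SSO login, and offline sync → score 4.
dark mode has the best pairwise record.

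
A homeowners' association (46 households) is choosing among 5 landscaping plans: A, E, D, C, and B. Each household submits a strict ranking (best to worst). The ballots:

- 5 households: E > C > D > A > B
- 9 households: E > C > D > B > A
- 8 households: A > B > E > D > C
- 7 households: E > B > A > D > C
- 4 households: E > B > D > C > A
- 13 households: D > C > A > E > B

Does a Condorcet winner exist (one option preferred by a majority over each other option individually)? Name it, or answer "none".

E vs A: 25–21 for E.
E vs D: 33–13 for E.
E vs C: 33–13 for E.
E vs B: 38–8 for E.
E beats every other option head-to-head.

E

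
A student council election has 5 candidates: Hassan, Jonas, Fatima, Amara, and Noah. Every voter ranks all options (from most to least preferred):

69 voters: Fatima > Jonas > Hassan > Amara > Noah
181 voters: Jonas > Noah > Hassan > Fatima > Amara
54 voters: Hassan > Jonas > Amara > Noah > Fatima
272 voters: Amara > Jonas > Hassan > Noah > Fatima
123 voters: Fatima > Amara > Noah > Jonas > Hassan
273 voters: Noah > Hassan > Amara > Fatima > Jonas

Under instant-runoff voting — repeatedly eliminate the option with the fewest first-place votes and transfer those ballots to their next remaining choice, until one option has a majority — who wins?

Amara

Round 1: Hassan 54, Jonas 181, Fatima 192, Amara 272, Noah 273. Eliminate Hassan.
Round 2: Jonas 235, Fatima 192, Amara 272, Noah 273. Eliminate Fatima.
Round 3: Jonas 304, Amara 395, Noah 273. Eliminate Noah.
Round 4: Jonas 304, Amara 668. Amara has a majority.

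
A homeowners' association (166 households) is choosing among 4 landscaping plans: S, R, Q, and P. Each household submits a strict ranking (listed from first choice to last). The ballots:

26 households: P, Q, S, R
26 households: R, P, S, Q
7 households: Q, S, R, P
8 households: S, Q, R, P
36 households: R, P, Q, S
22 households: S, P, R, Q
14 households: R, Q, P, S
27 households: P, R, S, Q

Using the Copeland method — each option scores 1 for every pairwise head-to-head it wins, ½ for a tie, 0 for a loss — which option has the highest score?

R

S: ties Q; loses to R and P → score 0.5.
R: beats S, Q, and P → score 3.
Q: ties S; loses to R and P → score 0.5.
P: beats S and Q; loses to R → score 2.
R has the best pairwise record.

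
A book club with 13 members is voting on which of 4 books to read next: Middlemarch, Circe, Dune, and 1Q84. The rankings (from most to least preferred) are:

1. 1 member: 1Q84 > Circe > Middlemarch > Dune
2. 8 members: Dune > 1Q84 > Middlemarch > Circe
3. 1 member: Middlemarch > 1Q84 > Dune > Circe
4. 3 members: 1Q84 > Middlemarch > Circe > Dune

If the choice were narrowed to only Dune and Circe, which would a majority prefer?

Dune

Voters preferring Dune to Circe: 9; preferring Circe to Dune: 4.
Dune wins the head-to-head.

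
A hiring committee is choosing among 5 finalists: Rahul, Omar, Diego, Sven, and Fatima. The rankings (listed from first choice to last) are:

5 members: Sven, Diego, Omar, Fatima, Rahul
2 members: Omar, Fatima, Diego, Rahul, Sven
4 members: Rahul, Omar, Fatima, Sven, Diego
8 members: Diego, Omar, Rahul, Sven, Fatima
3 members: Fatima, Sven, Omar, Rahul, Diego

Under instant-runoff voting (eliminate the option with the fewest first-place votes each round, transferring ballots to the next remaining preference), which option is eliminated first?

Omar

Round 1: Rahul 4, Omar 2, Diego 8, Sven 5, Fatima 3. Eliminate Omar.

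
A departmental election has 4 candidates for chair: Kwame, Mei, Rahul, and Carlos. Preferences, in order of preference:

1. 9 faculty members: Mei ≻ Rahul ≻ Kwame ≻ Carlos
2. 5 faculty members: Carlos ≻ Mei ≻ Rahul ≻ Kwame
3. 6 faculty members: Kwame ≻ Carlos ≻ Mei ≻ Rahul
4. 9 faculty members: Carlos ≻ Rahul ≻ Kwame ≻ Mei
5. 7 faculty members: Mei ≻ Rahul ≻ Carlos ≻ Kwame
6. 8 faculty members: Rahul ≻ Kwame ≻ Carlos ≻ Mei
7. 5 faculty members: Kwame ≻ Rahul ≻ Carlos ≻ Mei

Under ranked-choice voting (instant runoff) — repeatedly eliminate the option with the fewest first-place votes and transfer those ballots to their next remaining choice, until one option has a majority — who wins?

Kwame

Round 1: Kwame 11, Mei 16, Rahul 8, Carlos 14. Eliminate Rahul.
Round 2: Kwame 19, Mei 16, Carlos 14. Eliminate Carlos.
Round 3: Kwame 28, Mei 21. Kwame has a majority.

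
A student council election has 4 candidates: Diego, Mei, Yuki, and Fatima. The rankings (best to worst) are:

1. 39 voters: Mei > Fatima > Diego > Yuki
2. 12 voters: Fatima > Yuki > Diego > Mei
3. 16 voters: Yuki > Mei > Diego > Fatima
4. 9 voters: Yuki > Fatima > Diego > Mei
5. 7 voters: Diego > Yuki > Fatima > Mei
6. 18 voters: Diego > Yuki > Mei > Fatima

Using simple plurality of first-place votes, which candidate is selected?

First-place votes: Diego 25, Mei 39, Yuki 25, Fatima 12.
Mei has the most first-place votes.

Mei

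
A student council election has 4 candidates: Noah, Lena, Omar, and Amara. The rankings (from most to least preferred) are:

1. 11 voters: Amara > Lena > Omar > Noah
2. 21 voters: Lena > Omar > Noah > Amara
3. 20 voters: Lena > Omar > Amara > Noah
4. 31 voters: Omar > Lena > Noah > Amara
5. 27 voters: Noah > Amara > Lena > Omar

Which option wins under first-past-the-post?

Lena

First-place votes: Noah 27, Lena 41, Omar 31, Amara 11.
Lena has the most first-place votes.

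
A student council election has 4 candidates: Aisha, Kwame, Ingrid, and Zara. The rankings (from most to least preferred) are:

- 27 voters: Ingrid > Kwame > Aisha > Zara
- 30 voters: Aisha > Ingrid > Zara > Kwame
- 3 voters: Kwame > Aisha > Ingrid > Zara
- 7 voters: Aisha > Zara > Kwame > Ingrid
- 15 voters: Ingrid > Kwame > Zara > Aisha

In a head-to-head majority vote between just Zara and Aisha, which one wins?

Aisha

Voters preferring Zara to Aisha: 15; preferring Aisha to Zara: 67.
Aisha wins the head-to-head.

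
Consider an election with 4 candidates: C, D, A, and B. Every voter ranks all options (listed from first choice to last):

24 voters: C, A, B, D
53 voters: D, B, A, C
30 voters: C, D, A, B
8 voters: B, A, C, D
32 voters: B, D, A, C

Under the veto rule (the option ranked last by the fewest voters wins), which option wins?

Last-place votes: C 85, D 32, A 0, B 30.
A is ranked last by the fewest voters, so A wins.

A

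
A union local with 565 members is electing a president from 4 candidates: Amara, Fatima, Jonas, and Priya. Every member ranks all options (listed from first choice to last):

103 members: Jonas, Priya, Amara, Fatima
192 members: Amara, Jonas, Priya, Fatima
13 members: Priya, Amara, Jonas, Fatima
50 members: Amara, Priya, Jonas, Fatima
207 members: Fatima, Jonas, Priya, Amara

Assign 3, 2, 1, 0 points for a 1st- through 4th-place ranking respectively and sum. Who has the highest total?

Amara: 103·1 + 192·3 + 13·2 + 50·3 + 207·0 = 855
Fatima: 103·0 + 192·0 + 13·0 + 50·0 + 207·3 = 621
Jonas: 103·3 + 192·2 + 13·1 + 50·1 + 207·2 = 1170
Priya: 103·2 + 192·1 + 13·3 + 50·2 + 207·1 = 744
Jonas has the highest Borda score (1170).

Jonas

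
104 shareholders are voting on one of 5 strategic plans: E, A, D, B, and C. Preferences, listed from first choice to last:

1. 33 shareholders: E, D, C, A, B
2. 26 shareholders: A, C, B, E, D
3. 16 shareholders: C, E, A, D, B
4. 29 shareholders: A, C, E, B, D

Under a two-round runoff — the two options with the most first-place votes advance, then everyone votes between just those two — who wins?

A

Round 1 first-place votes: E 33, A 55, D 0, B 0, C 16.
A and E advance.
Runoff: A is preferred to E by 55 voters; E by 49.
A wins the runoff.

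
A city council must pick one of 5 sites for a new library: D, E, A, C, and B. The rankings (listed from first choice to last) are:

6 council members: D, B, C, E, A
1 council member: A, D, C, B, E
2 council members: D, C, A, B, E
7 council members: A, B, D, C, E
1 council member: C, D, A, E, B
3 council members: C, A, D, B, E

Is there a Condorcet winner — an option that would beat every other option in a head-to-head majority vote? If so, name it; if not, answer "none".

none

Checking pairwise contests:
A beats D 11–9.
D beats E 20–0.
C beats A 12–8.
D beats C 16–4.
D beats B 13–7.
Every option loses at least one head-to-head, so there is no Condorcet winner.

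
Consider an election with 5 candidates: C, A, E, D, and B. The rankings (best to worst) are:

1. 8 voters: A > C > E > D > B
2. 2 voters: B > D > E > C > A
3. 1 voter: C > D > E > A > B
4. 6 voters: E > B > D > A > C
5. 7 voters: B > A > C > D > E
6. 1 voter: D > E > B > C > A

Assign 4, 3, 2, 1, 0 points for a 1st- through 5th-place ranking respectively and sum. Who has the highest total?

C: 8·3 + 2·1 + 1·4 + 6·0 + 7·2 + 1·1 = 45
A: 8·4 + 2·0 + 1·1 + 6·1 + 7·3 + 1·0 = 60
E: 8·2 + 2·2 + 1·2 + 6·4 + 7·0 + 1·3 = 49
D: 8·1 + 2·3 + 1·3 + 6·2 + 7·1 + 1·4 = 40
B: 8·0 + 2·4 + 1·0 + 6·3 + 7·4 + 1·2 = 56
A has the highest Borda score (60).

A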